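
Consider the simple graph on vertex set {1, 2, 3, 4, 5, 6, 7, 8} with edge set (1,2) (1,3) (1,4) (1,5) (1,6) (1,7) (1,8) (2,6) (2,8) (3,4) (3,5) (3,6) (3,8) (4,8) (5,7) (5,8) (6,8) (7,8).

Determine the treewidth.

3

A width-3 tree decomposition is:
Bags: B1 = {1, 3, 6, 8}  B2 = {1, 3, 5, 8}  B3 = {1, 2, 6, 8}  B4 = {1, 5, 7, 8}  B5 = {1, 3, 4, 8}
Tree: B1–B2, B1–B3, B2–B4, B1–B5
Every bag has size at most 4, so the width is 4 − 1 = 3 and tw(G) ≤ 3. On the other hand G contains the 4-clique {1, 2, 6, 8}. A clique must lie in a single bag of any decomposition, so no decomposition can have width below 3. Therefore the treewidth is 3.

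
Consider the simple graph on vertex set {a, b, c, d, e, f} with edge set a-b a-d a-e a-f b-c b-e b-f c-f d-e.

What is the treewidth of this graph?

A width-2 tree decomposition is:
Bags: B1 = {a, b, f}  B2 = {b, c, f}  B3 = {a, b, e}  B4 = {a, d, e}
Tree: B1–B2, B1–B3, B3–B4
The largest bag has 3 vertices, giving width 2; this decomposition certifies tw(G) ≤ 2. Conversely, {b, c, f} is a clique of size 3, and the vertices of any clique must share a bag in every tree decomposition; so some bag has ≥ 3 vertices and tw(G) ≥ 2. Therefore the treewidth is 2.

2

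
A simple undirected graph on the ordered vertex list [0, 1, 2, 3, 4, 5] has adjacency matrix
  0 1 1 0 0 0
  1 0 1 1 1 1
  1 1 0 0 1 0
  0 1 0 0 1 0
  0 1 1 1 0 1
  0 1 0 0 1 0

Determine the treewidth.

2

A width-2 tree decomposition is:
Bags: B1 = {1, 2, 4}  B2 = {1, 4, 5}  B3 = {1, 3, 4}  B4 = {0, 1, 2}
Tree: B1–B2, B1–B3, B1–B4
Every bag has size at most 3, so the width is 3 − 1 = 2 and tw(G) ≤ 2. Conversely, {0, 1, 2} is a clique of size 3, and the vertices of any clique must share a bag in every tree decomposition; so some bag has ≥ 3 vertices and tw(G) ≥ 2. Therefore the treewidth is 2.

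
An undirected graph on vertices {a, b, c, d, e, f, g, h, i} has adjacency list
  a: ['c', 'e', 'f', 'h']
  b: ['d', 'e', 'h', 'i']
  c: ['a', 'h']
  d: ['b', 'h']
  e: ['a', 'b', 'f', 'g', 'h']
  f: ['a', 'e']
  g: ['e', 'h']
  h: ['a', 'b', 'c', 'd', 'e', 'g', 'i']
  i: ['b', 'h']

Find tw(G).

2

A width-2 tree decomposition is:
Bags: B1 = {b, d, h}  B2 = {b, h, i}  B3 = {b, e, h}  B4 = {e, g, h}  B5 = {a, e, h}  B6 = {a, e, f}  B7 = {a, c, h}
Tree: B1–B2, B2–B3, B3–B4, B3–B5, B5–B6, B5–B7
The largest bag has 3 vertices, giving width 2; this decomposition certifies tw(G) ≤ 2. For the lower bound, the 3 vertices {e, g, h} are pairwise adjacent, and any tree decomposition puts a clique entirely inside one bag — forcing width ≥ 2. Combining the bounds, tw(G) = 2.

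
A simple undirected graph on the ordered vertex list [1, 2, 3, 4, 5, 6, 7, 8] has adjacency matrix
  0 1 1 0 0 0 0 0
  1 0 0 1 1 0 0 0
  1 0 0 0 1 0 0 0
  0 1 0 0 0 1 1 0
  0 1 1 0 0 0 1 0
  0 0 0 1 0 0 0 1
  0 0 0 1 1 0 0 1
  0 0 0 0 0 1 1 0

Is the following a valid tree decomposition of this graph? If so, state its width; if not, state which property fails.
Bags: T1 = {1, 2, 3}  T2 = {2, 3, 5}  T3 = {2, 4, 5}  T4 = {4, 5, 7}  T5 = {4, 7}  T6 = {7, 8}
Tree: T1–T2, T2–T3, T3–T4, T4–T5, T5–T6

No — vertex 6 appears in no bag.

A tree decomposition must satisfy three properties: every vertex lies in some bag; for every edge, both endpoints lie together in some bag; and for every vertex, the bags containing it form a connected subtree. Here vertex 6 appears in no bag, so the decomposition is invalid.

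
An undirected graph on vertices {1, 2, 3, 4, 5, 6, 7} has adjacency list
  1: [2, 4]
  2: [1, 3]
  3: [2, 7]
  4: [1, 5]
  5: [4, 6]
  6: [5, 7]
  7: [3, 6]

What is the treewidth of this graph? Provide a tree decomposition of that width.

Treewidth 2.
One optimal decomposition is:
Bags: B1 = {1, 2, 3}  B2 = {1, 3, 4}  B3 = {3, 4, 5}  B4 = {3, 5, 6}  B5 = {3, 6, 7}
Tree: B1–B2, B2–B3, B3–B4, B4–B5

Each bag holds 3 vertices, so the decomposition has width 2, which upper-bounds the treewidth. For the lower bound, G contains the cycle 3–2–1–4–5–6–7–3, so G is not a forest; only forests have treewidth ≤ 1, hence tw(G) ≥ 2. Therefore the treewidth is 2.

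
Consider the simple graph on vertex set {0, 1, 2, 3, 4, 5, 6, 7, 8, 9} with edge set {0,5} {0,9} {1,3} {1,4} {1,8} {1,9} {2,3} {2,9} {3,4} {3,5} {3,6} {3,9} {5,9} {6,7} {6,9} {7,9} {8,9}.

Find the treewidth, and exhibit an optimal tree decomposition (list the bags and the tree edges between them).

Treewidth 2.
One optimal decomposition is:
Bags: B1 = {3, 5, 9}  B2 = {3, 6, 9}  B3 = {1, 3, 9}  B4 = {1, 8, 9}  B5 = {6, 7, 9}  B6 = {1, 3, 4}  B7 = {0, 5, 9}  B8 = {2, 3, 9}
Tree: B1–B2, B1–B3, B3–B4, B2–B5, B3–B6, B1–B7, B1–B8

Every bag has size at most 3, so the width is 3 − 1 = 2 and tw(G) ≤ 2. On the other hand G contains the 3-clique {0, 5, 9}. A clique must lie in a single bag of any decomposition, so no decomposition can have width below 2. Therefore the treewidth is 2.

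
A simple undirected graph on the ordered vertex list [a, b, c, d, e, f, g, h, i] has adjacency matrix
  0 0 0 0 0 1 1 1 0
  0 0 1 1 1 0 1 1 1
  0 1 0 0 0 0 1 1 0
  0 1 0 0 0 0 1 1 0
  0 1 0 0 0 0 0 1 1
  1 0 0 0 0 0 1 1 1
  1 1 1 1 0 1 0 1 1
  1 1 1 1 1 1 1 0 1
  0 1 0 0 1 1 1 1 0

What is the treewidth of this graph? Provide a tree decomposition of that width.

Treewidth 3.
Bags: B1 = {b, g, h, i}  B2 = {f, g, h, i}  B3 = {b, c, g, h}  B4 = {a, f, g, h}  B5 = {b, e, h, i}  B6 = {b, d, g, h}
Tree: B1–B2, B1–B3, B2–B4, B1–B5, B1–B6

Each bag holds 4 vertices, so the decomposition has width 3, which upper-bounds the treewidth. On the other hand G contains the 4-clique {a, f, g, h}. A clique must lie in a single bag of any decomposition, so no decomposition can have width below 3. The upper and lower bounds meet at 3, so that is the treewidth.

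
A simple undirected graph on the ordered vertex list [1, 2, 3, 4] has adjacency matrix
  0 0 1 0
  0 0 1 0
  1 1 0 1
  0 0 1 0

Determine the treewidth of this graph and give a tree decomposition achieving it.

Treewidth 1.
One such decomposition:
Bags: B1 = {1, 3}  B2 = {2, 3}  B3 = {3, 4}
Tree: B1–B2, B2–B3

Every bag has size at most 2, so the width is 2 − 1 = 1 and tw(G) ≤ 1. Any graph with an edge has treewidth ≥ 1, and G has the edge 1–3. Combining the bounds, tw(G) = 1.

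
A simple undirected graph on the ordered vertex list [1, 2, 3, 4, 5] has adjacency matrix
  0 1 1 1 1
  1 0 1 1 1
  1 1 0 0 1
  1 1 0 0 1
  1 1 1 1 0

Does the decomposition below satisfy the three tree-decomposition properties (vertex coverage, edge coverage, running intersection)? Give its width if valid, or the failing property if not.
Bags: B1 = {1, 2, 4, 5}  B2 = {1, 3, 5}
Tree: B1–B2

A tree decomposition must satisfy three properties: every vertex lies in some bag; for every edge, both endpoints lie together in some bag; and for every vertex, the bags containing it form a connected subtree. Here edge (2,3) lies in no bag, so the decomposition is invalid.

No — edge (2,3) lies in no bag.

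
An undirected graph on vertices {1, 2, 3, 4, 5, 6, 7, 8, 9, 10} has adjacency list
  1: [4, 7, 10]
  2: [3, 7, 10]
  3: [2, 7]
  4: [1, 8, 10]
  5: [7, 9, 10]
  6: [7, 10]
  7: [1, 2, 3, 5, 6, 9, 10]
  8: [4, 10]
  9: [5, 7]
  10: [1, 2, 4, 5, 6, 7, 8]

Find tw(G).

A width-2 tree decomposition is:
Bags: B1 = {1, 7, 10}  B2 = {1, 4, 10}  B3 = {2, 7, 10}  B4 = {5, 7, 10}  B5 = {4, 8, 10}  B6 = {2, 3, 7}  B7 = {6, 7, 10}  B8 = {5, 7, 9}
Tree: B1–B2, B1–B3, B3–B4, B2–B5, B3–B6, B1–B7, B4–B8
Every bag has size at most 3, so the width is 3 − 1 = 2 and tw(G) ≤ 2. For the lower bound, the 3 vertices {4, 8, 10} are pairwise adjacent, and any tree decomposition puts a clique entirely inside one bag — forcing width ≥ 2. Combining the bounds, tw(G) = 2.

2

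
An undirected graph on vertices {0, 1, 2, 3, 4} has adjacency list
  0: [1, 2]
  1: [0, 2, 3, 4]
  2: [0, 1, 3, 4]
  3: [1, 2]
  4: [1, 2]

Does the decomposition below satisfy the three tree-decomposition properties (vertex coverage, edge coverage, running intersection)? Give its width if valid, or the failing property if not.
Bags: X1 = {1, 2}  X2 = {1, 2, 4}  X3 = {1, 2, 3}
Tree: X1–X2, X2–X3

No — vertex 0 appears in no bag.

A tree decomposition must satisfy three properties: every vertex lies in some bag; for every edge, both endpoints lie together in some bag; and for every vertex, the bags containing it form a connected subtree. Here vertex 0 appears in no bag, so the decomposition is invalid.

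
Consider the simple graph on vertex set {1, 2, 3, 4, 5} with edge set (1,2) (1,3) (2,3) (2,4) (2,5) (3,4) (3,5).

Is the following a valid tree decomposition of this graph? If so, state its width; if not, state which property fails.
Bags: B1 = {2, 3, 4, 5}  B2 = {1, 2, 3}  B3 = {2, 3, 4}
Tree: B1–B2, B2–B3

No — bags containing vertex 4 are not connected in the tree.

A tree decomposition must satisfy three properties: every vertex lies in some bag; for every edge, both endpoints lie together in some bag; and for every vertex, the bags containing it form a connected subtree. Here bags containing vertex 4 are not connected in the tree, so the decomposition is invalid.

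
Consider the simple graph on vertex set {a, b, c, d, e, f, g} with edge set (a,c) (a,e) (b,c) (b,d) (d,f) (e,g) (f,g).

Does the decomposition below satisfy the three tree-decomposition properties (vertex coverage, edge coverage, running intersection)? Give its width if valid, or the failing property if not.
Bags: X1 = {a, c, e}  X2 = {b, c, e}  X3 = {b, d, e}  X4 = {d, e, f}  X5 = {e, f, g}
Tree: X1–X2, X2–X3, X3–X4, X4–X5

Yes; width 2.

Checking the three conditions: (i) the bags cover all of {a, b, c, d, e, f, g}; (ii) for each edge, some bag contains both endpoints; (iii) the bags containing any fixed vertex form a subtree. All hold, so the decomposition is valid with width 3 − 1 = 2.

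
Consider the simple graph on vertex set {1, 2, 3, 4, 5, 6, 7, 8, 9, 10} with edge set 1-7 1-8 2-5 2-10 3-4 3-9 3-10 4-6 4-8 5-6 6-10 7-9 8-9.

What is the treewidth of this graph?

2

A width-2 tree decomposition is:
Bags: B1 = {2, 5, 10}  B2 = {5, 6, 10}  B3 = {3, 6, 10}  B4 = {3, 4, 6}  B5 = {3, 4, 9}  B6 = {4, 8, 9}  B7 = {7, 8, 9}  B8 = {1, 7, 8}
Tree: B1–B2, B2–B3, B3–B4, B4–B5, B5–B6, B6–B7, B7–B8
Each bag holds 3 vertices, so the decomposition has width 2, which upper-bounds the treewidth. The edges 2–5–6–10–2 form a cycle, so G is not a tree and its treewidth is at least 2. Combining the bounds, tw(G) = 2.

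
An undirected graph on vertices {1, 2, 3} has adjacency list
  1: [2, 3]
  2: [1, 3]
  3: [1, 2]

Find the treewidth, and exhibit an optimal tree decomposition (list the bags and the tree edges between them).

Treewidth 2.
Bags: B1 = {1, 2, 3}
Tree: (single bag)

A single bag containing all 3 vertices is trivially a valid decomposition of width 2. Conversely, {1, 2, 3} is a clique of size 3, and the vertices of any clique must share a bag in every tree decomposition; so some bag has ≥ 3 vertices and tw(G) ≥ 2. Therefore the treewidth is 2.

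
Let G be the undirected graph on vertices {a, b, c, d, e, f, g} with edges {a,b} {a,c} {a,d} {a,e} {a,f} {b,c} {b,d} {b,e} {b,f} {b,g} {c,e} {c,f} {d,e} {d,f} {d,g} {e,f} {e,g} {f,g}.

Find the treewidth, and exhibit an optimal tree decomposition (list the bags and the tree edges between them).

Treewidth 4.
One such decomposition:
Bags: B1 = {a, b, c, e, f}  B2 = {a, b, d, e, f}  B3 = {b, d, e, f, g}
Tree: B1–B2, B2–B3

Every bag has size at most 5, so the width is 5 − 1 = 4 and tw(G) ≤ 4. For the lower bound, the 5 vertices {b, d, e, f, g} are pairwise adjacent, and any tree decomposition puts a clique entirely inside one bag — forcing width ≥ 4. Therefore the treewidth is 4.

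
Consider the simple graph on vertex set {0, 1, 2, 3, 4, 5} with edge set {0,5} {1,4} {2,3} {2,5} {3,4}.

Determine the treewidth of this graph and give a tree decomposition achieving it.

Each bag holds 2 vertices, so the decomposition has width 1, which upper-bounds the treewidth. G has an edge, so its treewidth is at least 1. Hence tw(G) = 1 exactly.

Treewidth 1.
One such decomposition:
Bags: B1 = {1, 4}  B2 = {3, 4}  B3 = {2, 3}  B4 = {2, 5}  B5 = {0, 5}
Tree: B1–B2, B2–B3, B3–B4, B4–B5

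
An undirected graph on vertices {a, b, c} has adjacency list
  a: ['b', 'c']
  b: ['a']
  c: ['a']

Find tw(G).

A width-1 tree decomposition is:
Bags: B1 = {a, c}  B2 = {a, b}
Tree: B1–B2
The largest bag has 2 vertices, giving width 1; this decomposition certifies tw(G) ≤ 1. Since G has at least one edge (e.g. a–c), it is not an edgeless graph, so tw(G) ≥ 1. Therefore the treewidth is 1.

1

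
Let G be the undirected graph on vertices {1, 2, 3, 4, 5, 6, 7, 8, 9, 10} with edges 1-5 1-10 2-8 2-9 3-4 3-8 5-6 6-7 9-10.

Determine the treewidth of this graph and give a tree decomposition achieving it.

The largest bag has 2 vertices, giving width 1; this decomposition certifies tw(G) ≤ 1. G has an edge, so its treewidth is at least 1. Combining the bounds, tw(G) = 1.

Treewidth 1.
Bags: B1 = {6, 7}  B2 = {5, 6}  B3 = {1, 5}  B4 = {1, 10}  B5 = {9, 10}  B6 = {2, 9}  B7 = {2, 8}  B8 = {3, 8}  B9 = {3, 4}
Tree: B1–B2, B2–B3, B3–B4, B4–B5, B5–B6, B6–B7, B7–B8, B8–B9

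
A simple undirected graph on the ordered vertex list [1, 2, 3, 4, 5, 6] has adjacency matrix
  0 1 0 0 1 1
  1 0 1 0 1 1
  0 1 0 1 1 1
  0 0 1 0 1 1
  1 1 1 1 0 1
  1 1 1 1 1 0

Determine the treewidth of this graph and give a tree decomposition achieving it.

Treewidth 3.
Bags: B1 = {3, 4, 5, 6}  B2 = {2, 3, 5, 6}  B3 = {1, 2, 5, 6}
Tree: B1–B2, B2–B3

Every bag has size at most 4, so the width is 4 − 1 = 3 and tw(G) ≤ 3. Conversely, {1, 2, 5, 6} is a clique of size 4, and the vertices of any clique must share a bag in every tree decomposition; so some bag has ≥ 4 vertices and tw(G) ≥ 3. The upper and lower bounds meet at 3, so that is the treewidth.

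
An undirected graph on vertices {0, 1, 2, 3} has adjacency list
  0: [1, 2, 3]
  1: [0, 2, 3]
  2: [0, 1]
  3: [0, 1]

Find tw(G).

2

A width-2 tree decomposition is:
Bags: B1 = {0, 1, 3}  B2 = {0, 1, 2}
Tree: B1–B2
Each bag holds 3 vertices, so the decomposition has width 2, which upper-bounds the treewidth. For the lower bound, the 3 vertices {0, 1, 2} are pairwise adjacent, and any tree decomposition puts a clique entirely inside one bag — forcing width ≥ 2. Combining the bounds, tw(G) = 2.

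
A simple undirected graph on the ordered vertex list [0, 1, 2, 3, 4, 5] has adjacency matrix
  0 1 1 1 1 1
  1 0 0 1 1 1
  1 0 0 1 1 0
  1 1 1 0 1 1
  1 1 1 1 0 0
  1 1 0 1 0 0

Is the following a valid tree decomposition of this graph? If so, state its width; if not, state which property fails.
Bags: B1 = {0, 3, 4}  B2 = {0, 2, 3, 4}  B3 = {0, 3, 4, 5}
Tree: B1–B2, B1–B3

A tree decomposition must satisfy three properties: every vertex lies in some bag; for every edge, both endpoints lie together in some bag; and for every vertex, the bags containing it form a connected subtree. Here vertex 1 appears in no bag, so the decomposition is invalid.

No — vertex 1 appears in no bag.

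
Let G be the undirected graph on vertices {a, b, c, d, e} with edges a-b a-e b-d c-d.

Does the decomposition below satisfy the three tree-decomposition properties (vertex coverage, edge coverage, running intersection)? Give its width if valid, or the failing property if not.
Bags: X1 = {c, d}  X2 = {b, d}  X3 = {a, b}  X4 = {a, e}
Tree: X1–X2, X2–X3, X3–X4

Vertex coverage: the bags together contain {a, b, c, d, e}, the full vertex set. Edge coverage: each edge of G has both endpoints in at least one bag. Running intersection: for every vertex, the bags containing it form a connected subtree. All three properties hold, so this is a valid tree decomposition of width max|bag| − 1 = 1, and hence tw(G) ≤ 1.

Yes; width 1.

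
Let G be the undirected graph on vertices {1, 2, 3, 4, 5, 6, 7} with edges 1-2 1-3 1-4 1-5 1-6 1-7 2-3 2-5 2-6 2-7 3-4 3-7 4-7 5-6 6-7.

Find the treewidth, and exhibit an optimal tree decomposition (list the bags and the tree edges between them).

Treewidth 3.
One optimal decomposition is:
Bags: B1 = {1, 2, 3, 7}  B2 = {1, 2, 6, 7}  B3 = {1, 2, 5, 6}  B4 = {1, 3, 4, 7}
Tree: B1–B2, B2–B3, B1–B4

Every bag has size at most 4, so the width is 4 − 1 = 3 and tw(G) ≤ 3. On the other hand G contains the 4-clique {1, 2, 3, 7}. A clique must lie in a single bag of any decomposition, so no decomposition can have width below 3. The upper and lower bounds meet at 3, so that is the treewidth.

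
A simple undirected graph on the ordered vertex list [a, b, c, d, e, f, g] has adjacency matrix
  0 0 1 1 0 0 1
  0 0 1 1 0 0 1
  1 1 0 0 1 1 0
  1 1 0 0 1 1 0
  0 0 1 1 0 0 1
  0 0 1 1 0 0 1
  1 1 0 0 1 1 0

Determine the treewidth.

3

A width-3 tree decomposition is:
Bags: B1 = {b, c, d, g}  B2 = {c, d, e, g}  B3 = {c, d, f, g}  B4 = {a, c, d, g}
Tree: B1–B2, B2–B3, B3–B4
Every bag has size at most 4, so the width is 4 − 1 = 3 and tw(G) ≤ 3. For the lower bound: the 4 vertex sets {b,g}, {c,e}, {d}, {f} are disjoint, each induces a connected subgraph, and every pair is joined by at least one edge of G. Contracting each set to a single vertex therefore yields K_{4} as a minor, and since treewidth is minor-monotone, tw(G) ≥ tw(K_{4}) = 3. Hence tw(G) = 3 exactly.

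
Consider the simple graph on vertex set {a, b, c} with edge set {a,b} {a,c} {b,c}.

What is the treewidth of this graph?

A width-2 tree decomposition is:
Bags: B1 = {a, b, c}
Tree: (single bag)
A single bag containing all 3 vertices is trivially a valid decomposition of width 2. Conversely, {a, b, c} is a clique of size 3, and the vertices of any clique must share a bag in every tree decomposition; so some bag has ≥ 3 vertices and tw(G) ≥ 2. Hence tw(G) = 2 exactly.

2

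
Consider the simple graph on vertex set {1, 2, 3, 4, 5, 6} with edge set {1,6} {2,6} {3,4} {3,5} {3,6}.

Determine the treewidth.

1

A width-1 tree decomposition is:
Bags: B1 = {3, 5}  B2 = {3, 4}  B3 = {3, 6}  B4 = {1, 6}  B5 = {2, 6}
Tree: B1–B2, B2–B3, B3–B4, B4–B5
The largest bag has 2 vertices, giving width 1; this decomposition certifies tw(G) ≤ 1. G has an edge, so its treewidth is at least 1. Therefore the treewidth is 1.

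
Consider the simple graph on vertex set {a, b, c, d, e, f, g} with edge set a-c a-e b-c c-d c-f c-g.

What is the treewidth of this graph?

A width-1 tree decomposition is:
Bags: B1 = {a, c}  B2 = {c, g}  B3 = {a, e}  B4 = {c, d}  B5 = {b, c}  B6 = {c, f}
Tree: B1–B2, B1–B3, B2–B4, B4–B5, B1–B6
Each bag holds 2 vertices, so the decomposition has width 1, which upper-bounds the treewidth. G has an edge, so its treewidth is at least 1. The upper and lower bounds meet at 1, so that is the treewidth.

1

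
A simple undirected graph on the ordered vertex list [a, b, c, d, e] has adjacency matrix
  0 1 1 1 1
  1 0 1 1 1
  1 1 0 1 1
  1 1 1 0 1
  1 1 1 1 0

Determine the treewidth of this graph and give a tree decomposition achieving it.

Treewidth 4.
One optimal decomposition is:
Bags: B1 = {a, b, c, d, e}
Tree: (single bag)

With just one bag of size 5, the width is 5 − 1 = 4, so tw(G) ≤ 4. For the lower bound, the 5 vertices {a, b, c, d, e} are pairwise adjacent, and any tree decomposition puts a clique entirely inside one bag — forcing width ≥ 4. Combining the bounds, tw(G) = 4.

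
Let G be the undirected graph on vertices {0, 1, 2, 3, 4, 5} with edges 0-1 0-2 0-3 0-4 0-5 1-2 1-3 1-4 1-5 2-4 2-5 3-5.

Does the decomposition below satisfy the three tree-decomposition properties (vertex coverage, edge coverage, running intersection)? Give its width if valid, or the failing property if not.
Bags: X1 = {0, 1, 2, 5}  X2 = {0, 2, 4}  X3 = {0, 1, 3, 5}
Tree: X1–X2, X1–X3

No — edge (1,4) lies in no bag.

A tree decomposition must satisfy three properties: every vertex lies in some bag; for every edge, both endpoints lie together in some bag; and for every vertex, the bags containing it form a connected subtree. Here edge (1,4) lies in no bag, so the decomposition is invalid.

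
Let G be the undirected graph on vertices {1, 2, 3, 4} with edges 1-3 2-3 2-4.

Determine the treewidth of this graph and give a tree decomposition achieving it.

The largest bag has 2 vertices, giving width 1; this decomposition certifies tw(G) ≤ 1. Any graph with an edge has treewidth ≥ 1, and G has the edge 3–1. Hence tw(G) = 1 exactly.

Treewidth 1.
Bags: B1 = {1, 3}  B2 = {2, 3}  B3 = {2, 4}
Tree: B1–B2, B2–B3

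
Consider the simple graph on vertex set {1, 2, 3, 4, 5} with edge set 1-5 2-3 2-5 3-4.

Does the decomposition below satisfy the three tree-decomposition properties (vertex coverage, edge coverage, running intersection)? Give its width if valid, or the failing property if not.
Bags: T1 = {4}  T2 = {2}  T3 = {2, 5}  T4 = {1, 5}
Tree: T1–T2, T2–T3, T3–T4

No — vertex 3 appears in no bag.

A tree decomposition must satisfy three properties: every vertex lies in some bag; for every edge, both endpoints lie together in some bag; and for every vertex, the bags containing it form a connected subtree. Here vertex 3 appears in no bag, so the decomposition is invalid.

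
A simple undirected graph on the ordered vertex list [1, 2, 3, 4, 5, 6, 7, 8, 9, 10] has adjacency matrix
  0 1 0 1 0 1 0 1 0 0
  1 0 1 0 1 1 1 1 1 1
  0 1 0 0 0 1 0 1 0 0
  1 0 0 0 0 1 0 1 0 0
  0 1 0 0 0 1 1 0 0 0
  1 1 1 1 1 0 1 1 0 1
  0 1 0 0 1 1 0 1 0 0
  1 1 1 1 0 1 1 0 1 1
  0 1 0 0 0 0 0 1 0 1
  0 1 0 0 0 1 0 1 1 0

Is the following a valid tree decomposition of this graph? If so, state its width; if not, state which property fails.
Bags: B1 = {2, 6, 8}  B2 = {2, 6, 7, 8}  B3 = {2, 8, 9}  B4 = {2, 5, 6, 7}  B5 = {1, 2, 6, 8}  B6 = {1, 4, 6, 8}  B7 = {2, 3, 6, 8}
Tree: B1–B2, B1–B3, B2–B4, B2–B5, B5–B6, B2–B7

No — vertex 10 appears in no bag.

A tree decomposition must satisfy three properties: every vertex lies in some bag; for every edge, both endpoints lie together in some bag; and for every vertex, the bags containing it form a connected subtree. Here vertex 10 appears in no bag, so the decomposition is invalid.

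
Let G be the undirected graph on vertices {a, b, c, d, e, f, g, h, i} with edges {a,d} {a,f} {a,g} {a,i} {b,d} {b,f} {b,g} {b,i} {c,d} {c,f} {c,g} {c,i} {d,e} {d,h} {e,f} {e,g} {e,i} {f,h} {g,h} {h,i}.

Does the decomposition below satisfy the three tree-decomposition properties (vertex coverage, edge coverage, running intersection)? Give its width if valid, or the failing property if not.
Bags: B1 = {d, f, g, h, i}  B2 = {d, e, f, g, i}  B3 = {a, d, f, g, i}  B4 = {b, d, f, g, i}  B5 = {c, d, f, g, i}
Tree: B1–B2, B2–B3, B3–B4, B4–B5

Vertex coverage: the bags together contain {a, b, c, d, e, f, g, h, i}, the full vertex set. Edge coverage: each edge of G has both endpoints in at least one bag. Running intersection: for every vertex, the bags containing it form a connected subtree. All three properties hold, so this is a valid tree decomposition of width max|bag| − 1 = 4, and hence tw(G) ≤ 4.

Yes; width 4.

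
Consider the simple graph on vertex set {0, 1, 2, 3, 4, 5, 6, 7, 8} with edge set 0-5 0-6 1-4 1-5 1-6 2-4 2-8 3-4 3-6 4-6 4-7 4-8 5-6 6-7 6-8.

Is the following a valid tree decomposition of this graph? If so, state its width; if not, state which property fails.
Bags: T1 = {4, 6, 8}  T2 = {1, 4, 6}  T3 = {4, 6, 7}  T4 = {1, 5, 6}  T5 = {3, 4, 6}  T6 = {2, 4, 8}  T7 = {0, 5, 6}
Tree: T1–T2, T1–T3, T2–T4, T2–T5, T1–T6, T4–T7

Yes; width 2.

Vertex coverage: the bags together contain {0, 1, 2, 3, 4, 5, 6, 7, 8}, the full vertex set. Edge coverage: each edge of G has both endpoints in at least one bag. Running intersection: for every vertex, the bags containing it form a connected subtree. All three properties hold, so this is a valid tree decomposition of width max|bag| − 1 = 2, and hence tw(G) ≤ 2.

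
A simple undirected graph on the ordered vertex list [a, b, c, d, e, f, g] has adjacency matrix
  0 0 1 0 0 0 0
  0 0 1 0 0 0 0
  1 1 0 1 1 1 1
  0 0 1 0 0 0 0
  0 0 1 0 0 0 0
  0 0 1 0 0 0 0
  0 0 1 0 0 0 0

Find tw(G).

A width-1 tree decomposition is:
Bags: B1 = {c, g}  B2 = {c, e}  B3 = {c, d}  B4 = {b, c}  B5 = {a, c}  B6 = {c, f}
Tree: B1–B2, B1–B3, B3–B4, B2–B5, B5–B6
The largest bag has 2 vertices, giving width 1; this decomposition certifies tw(G) ≤ 1. Since G has at least one edge (e.g. c–g), it is not an edgeless graph, so tw(G) ≥ 1. The upper and lower bounds meet at 1, so that is the treewidth.

1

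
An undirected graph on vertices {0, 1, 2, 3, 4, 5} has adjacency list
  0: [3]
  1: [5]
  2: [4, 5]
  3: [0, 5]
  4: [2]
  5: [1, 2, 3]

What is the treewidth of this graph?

A width-1 tree decomposition is:
Bags: B1 = {3, 5}  B2 = {1, 5}  B3 = {0, 3}  B4 = {2, 5}  B5 = {2, 4}
Tree: B1–B2, B1–B3, B1–B4, B4–B5
The largest bag has 2 vertices, giving width 1; this decomposition certifies tw(G) ≤ 1. G has an edge, so its treewidth is at least 1. Combining the bounds, tw(G) = 1.

1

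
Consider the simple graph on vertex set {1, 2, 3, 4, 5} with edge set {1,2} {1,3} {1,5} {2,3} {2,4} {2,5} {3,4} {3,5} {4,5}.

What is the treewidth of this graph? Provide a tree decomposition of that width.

Treewidth 3.
One such decomposition:
Bags: B1 = {2, 3, 4, 5}  B2 = {1, 2, 3, 5}
Tree: B1–B2

Each bag holds 4 vertices, so the decomposition has width 3, which upper-bounds the treewidth. For the lower bound, the 4 vertices {1, 2, 3, 5} are pairwise adjacent, and any tree decomposition puts a clique entirely inside one bag — forcing width ≥ 3. Combining the bounds, tw(G) = 3.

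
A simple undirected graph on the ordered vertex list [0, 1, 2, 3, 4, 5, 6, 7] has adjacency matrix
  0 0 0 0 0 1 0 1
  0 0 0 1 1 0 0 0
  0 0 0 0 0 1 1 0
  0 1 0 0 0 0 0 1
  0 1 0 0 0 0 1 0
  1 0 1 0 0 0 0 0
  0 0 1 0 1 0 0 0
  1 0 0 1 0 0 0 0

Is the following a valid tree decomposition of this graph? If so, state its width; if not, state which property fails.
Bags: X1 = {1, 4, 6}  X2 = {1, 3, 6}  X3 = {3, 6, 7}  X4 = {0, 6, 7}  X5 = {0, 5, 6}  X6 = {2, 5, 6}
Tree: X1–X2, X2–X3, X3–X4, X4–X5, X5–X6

Every vertex of G appears in some bag (union = {0, 1, 2, 3, 4, 5, 6, 7}); every edge is covered by a bag; and for each vertex v the set of bags containing v is connected in the bag tree. The decomposition is therefore valid. The largest bag has 3 vertices, so the width is 2.

Yes; width 2.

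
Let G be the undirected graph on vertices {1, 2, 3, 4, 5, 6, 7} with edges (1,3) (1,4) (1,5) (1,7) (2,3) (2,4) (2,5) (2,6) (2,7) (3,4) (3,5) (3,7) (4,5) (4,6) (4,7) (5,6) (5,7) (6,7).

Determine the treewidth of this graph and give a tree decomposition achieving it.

Treewidth 4.
One such decomposition:
Bags: B1 = {2, 4, 5, 6, 7}  B2 = {2, 3, 4, 5, 7}  B3 = {1, 3, 4, 5, 7}
Tree: B1–B2, B2–B3

Every bag has size at most 5, so the width is 5 − 1 = 4 and tw(G) ≤ 4. For the lower bound, the 5 vertices {1, 3, 4, 5, 7} are pairwise adjacent, and any tree decomposition puts a clique entirely inside one bag — forcing width ≥ 4. The upper and lower bounds meet at 4, so that is the treewidth.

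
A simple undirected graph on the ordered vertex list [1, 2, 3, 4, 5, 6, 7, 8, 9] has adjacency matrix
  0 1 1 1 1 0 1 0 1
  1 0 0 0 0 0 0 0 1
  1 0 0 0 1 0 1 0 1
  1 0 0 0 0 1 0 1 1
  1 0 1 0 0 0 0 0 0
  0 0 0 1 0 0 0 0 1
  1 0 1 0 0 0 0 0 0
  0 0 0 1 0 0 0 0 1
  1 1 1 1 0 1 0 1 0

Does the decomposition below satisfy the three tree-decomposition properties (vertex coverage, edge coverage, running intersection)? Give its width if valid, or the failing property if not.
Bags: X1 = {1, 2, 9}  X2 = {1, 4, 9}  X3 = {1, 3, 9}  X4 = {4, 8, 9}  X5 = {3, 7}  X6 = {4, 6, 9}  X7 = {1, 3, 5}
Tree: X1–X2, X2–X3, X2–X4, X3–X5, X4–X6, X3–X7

No — edge (1,7) lies in no bag.

A tree decomposition must satisfy three properties: every vertex lies in some bag; for every edge, both endpoints lie together in some bag; and for every vertex, the bags containing it form a connected subtree. Here edge (1,7) lies in no bag, so the decomposition is invalid.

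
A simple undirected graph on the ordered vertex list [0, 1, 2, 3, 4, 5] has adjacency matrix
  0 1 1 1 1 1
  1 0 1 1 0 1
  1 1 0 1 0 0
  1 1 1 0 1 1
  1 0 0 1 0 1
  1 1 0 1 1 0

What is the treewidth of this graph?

3

A width-3 tree decomposition is:
Bags: B1 = {0, 3, 4, 5}  B2 = {0, 1, 3, 5}  B3 = {0, 1, 2, 3}
Tree: B1–B2, B2–B3
The largest bag has 4 vertices, giving width 3; this decomposition certifies tw(G) ≤ 3. On the other hand G contains the 4-clique {0, 1, 2, 3}. A clique must lie in a single bag of any decomposition, so no decomposition can have width below 3. Therefore the treewidth is 3.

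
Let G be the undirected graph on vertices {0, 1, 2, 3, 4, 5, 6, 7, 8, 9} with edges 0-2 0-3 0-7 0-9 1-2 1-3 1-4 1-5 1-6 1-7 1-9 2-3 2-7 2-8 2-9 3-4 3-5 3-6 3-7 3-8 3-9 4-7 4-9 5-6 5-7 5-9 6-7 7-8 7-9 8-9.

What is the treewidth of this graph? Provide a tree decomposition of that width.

Treewidth 4.
One optimal decomposition is:
Bags: B1 = {1, 2, 3, 7, 9}  B2 = {1, 3, 5, 7, 9}  B3 = {2, 3, 7, 8, 9}  B4 = {0, 2, 3, 7, 9}  B5 = {1, 3, 5, 6, 7}  B6 = {1, 3, 4, 7, 9}
Tree: B1–B2, B1–B3, B1–B4, B2–B5, B2–B6

The largest bag has 5 vertices, giving width 4; this decomposition certifies tw(G) ≤ 4. For the lower bound, the 5 vertices {0, 2, 3, 7, 9} are pairwise adjacent, and any tree decomposition puts a clique entirely inside one bag — forcing width ≥ 4. Therefore the treewidth is 4.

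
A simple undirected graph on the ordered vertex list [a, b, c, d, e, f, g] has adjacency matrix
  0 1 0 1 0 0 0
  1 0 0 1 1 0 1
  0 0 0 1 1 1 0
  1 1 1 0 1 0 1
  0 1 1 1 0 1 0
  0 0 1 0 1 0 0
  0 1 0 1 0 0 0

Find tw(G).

A width-2 tree decomposition is:
Bags: B1 = {b, d, e}  B2 = {c, d, e}  B3 = {a, b, d}  B4 = {c, e, f}  B5 = {b, d, g}
Tree: B1–B2, B1–B3, B2–B4, B3–B5
Every bag has size at most 3, so the width is 3 − 1 = 2 and tw(G) ≤ 2. On the other hand G contains the 3-clique {c, d, e}. A clique must lie in a single bag of any decomposition, so no decomposition can have width below 2. Combining the bounds, tw(G) = 2.

2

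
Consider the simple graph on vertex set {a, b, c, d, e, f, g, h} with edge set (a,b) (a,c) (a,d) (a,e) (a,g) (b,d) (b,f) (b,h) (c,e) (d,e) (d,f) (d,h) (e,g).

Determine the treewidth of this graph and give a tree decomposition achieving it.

Each bag holds 3 vertices, so the decomposition has width 2, which upper-bounds the treewidth. Conversely, {a, d, e} is a clique of size 3, and the vertices of any clique must share a bag in every tree decomposition; so some bag has ≥ 3 vertices and tw(G) ≥ 2. Therefore the treewidth is 2.

Treewidth 2.
One optimal decomposition is:
Bags: B1 = {a, c, e}  B2 = {a, e, g}  B3 = {a, d, e}  B4 = {a, b, d}  B5 = {b, d, f}  B6 = {b, d, h}
Tree: B1–B2, B2–B3, B3–B4, B4–B5, B4–B6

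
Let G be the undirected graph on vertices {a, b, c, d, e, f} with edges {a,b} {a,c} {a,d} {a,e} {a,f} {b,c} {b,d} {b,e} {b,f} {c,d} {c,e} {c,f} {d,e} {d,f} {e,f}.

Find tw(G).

A width-5 tree decomposition is:
Bags: B1 = {a, b, c, d, e, f}
Tree: (single bag)
With just one bag of size 6, the width is 6 − 1 = 5, so tw(G) ≤ 5. Conversely, {a, b, c, d, e, f} is a clique of size 6, and the vertices of any clique must share a bag in every tree decomposition; so some bag has ≥ 6 vertices and tw(G) ≥ 5. The upper and lower bounds meet at 5, so that is the treewidth.

5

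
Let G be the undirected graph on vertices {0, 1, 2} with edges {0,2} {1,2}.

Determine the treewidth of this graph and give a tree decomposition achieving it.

Treewidth 1.
Bags: B1 = {1, 2}  B2 = {0, 2}
Tree: B1–B2

Each bag holds 2 vertices, so the decomposition has width 1, which upper-bounds the treewidth. Since G has at least one edge (e.g. 2–1), it is not an edgeless graph, so tw(G) ≥ 1. Combining the bounds, tw(G) = 1.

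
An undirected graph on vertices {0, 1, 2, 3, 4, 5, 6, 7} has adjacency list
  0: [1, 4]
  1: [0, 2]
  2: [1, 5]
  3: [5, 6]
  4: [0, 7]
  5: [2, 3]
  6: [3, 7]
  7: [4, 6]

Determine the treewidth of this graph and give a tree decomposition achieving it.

Treewidth 2.
Bags: B1 = {1, 2, 5}  B2 = {0, 1, 5}  B3 = {0, 4, 5}  B4 = {4, 5, 7}  B5 = {5, 6, 7}  B6 = {3, 5, 6}
Tree: B1–B2, B2–B3, B3–B4, B4–B5, B5–B6

Each bag holds 3 vertices, so the decomposition has width 2, which upper-bounds the treewidth. The edges 5–2–1–0–4–7–6–3–5 form a cycle, so G is not a tree and its treewidth is at least 2. Therefore the treewidth is 2.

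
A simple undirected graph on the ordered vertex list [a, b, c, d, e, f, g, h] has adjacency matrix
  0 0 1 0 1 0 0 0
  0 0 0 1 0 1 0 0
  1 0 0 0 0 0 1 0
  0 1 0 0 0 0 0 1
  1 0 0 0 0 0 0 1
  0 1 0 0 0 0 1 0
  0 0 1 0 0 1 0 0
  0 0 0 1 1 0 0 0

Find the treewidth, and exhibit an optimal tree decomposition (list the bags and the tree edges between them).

Treewidth 2.
One optimal decomposition is:
Bags: B1 = {c, f, g}  B2 = {b, c, f}  B3 = {b, c, d}  B4 = {c, d, h}  B5 = {c, e, h}  B6 = {a, c, e}
Tree: B1–B2, B2–B3, B3–B4, B4–B5, B5–B6

Every bag has size at most 3, so the width is 3 − 1 = 2 and tw(G) ≤ 2. For the lower bound, G contains the cycle c–g–f–b–d–h–e–a–c, so G is not a forest; only forests have treewidth ≤ 1, hence tw(G) ≥ 2. The upper and lower bounds meet at 2, so that is the treewidth.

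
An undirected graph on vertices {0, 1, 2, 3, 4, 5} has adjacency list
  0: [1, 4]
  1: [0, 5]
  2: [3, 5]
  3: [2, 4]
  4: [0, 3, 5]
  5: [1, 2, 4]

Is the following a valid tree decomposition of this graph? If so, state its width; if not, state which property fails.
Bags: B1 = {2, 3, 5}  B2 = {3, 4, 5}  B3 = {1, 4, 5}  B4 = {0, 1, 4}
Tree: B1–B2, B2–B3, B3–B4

Checking the three conditions: (i) the bags cover all of {0, 1, 2, 3, 4, 5}; (ii) for each edge, some bag contains both endpoints; (iii) the bags containing any fixed vertex form a subtree. All hold, so the decomposition is valid with width 3 − 1 = 2.

Yes; width 2.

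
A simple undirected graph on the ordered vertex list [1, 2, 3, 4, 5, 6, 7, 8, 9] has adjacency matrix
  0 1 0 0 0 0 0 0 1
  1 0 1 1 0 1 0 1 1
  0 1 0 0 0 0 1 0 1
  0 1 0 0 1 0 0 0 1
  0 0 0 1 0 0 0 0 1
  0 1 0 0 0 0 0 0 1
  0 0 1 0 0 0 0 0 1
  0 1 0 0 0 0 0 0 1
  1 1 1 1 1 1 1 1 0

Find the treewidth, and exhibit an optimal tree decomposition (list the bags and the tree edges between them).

Treewidth 2.
One such decomposition:
Bags: B1 = {2, 3, 9}  B2 = {2, 6, 9}  B3 = {2, 8, 9}  B4 = {3, 7, 9}  B5 = {1, 2, 9}  B6 = {2, 4, 9}  B7 = {4, 5, 9}
Tree: B1–B2, B1–B3, B1–B4, B1–B5, B5–B6, B6–B7

Every bag has size at most 3, so the width is 3 − 1 = 2 and tw(G) ≤ 2. For the lower bound, the 3 vertices {1, 2, 9} are pairwise adjacent, and any tree decomposition puts a clique entirely inside one bag — forcing width ≥ 2. Hence tw(G) = 2 exactly.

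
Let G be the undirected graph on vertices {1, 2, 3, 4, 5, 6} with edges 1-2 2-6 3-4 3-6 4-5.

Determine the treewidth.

1

A width-1 tree decomposition is:
Bags: B1 = {1, 2}  B2 = {2, 6}  B3 = {3, 6}  B4 = {3, 4}  B5 = {4, 5}
Tree: B1–B2, B2–B3, B3–B4, B4–B5
Each bag holds 2 vertices, so the decomposition has width 1, which upper-bounds the treewidth. Since G has at least one edge (e.g. 1–2), it is not an edgeless graph, so tw(G) ≥ 1. The upper and lower bounds meet at 1, so that is the treewidth.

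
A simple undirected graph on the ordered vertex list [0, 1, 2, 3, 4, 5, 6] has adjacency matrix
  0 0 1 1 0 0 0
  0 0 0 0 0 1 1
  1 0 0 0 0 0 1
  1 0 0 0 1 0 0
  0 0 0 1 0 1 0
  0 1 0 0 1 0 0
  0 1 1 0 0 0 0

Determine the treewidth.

A width-2 tree decomposition is:
Bags: B1 = {1, 5, 6}  B2 = {4, 5, 6}  B3 = {3, 4, 6}  B4 = {0, 3, 6}  B5 = {0, 2, 6}
Tree: B1–B2, B2–B3, B3–B4, B4–B5
Every bag has size at most 3, so the width is 3 − 1 = 2 and tw(G) ≤ 2. Since 6–1–5–4–3–0–2–6 is a cycle in G, G is not acyclic. Forests are exactly the graphs of treewidth ≤ 1, so tw(G) ≥ 2. Combining the bounds, tw(G) = 2.

2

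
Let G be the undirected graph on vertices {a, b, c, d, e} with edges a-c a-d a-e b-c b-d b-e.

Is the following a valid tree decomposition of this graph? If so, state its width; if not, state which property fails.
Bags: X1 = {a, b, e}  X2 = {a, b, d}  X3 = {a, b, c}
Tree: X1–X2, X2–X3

Checking the three conditions: (i) the bags cover all of {a, b, c, d, e}; (ii) for each edge, some bag contains both endpoints; (iii) the bags containing any fixed vertex form a subtree. All hold, so the decomposition is valid with width 3 − 1 = 2.

Yes; width 2.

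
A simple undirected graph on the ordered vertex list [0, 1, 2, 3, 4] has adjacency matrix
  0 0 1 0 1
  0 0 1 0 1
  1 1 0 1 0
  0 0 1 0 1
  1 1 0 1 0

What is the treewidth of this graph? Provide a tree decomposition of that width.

The largest bag has 3 vertices, giving width 2; this decomposition certifies tw(G) ≤ 2. For the lower bound, G contains the cycle 3–2–0–4–3, so G is not a forest; only forests have treewidth ≤ 1, hence tw(G) ≥ 2. Therefore the treewidth is 2.

Treewidth 2.
Bags: B1 = {2, 3, 4}  B2 = {0, 2, 4}  B3 = {1, 2, 4}
Tree: B1–B2, B2–B3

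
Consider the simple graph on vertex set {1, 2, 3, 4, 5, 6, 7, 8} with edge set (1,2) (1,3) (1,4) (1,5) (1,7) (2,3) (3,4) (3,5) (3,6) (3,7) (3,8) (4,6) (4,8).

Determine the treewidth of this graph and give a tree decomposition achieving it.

Each bag holds 3 vertices, so the decomposition has width 2, which upper-bounds the treewidth. For the lower bound, the 3 vertices {3, 4, 8} are pairwise adjacent, and any tree decomposition puts a clique entirely inside one bag — forcing width ≥ 2. Hence tw(G) = 2 exactly.

Treewidth 2.
One optimal decomposition is:
Bags: B1 = {1, 3, 4}  B2 = {1, 3, 5}  B3 = {3, 4, 8}  B4 = {3, 4, 6}  B5 = {1, 2, 3}  B6 = {1, 3, 7}
Tree: B1–B2, B1–B3, B1–B4, B1–B5, B2–B6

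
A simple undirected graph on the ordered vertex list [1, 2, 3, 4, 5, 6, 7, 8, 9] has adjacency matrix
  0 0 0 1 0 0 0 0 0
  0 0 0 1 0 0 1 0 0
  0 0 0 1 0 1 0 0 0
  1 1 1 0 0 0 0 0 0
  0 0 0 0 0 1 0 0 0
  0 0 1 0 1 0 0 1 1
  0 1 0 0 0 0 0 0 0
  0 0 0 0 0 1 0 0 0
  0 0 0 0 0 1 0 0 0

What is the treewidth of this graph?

A width-1 tree decomposition is:
Bags: B1 = {3, 6}  B2 = {3, 4}  B3 = {2, 4}  B4 = {6, 9}  B5 = {1, 4}  B6 = {5, 6}  B7 = {6, 8}  B8 = {2, 7}
Tree: B1–B2, B2–B3, B1–B4, B2–B5, B1–B6, B4–B7, B3–B8
The largest bag has 2 vertices, giving width 1; this decomposition certifies tw(G) ≤ 1. G has an edge, so its treewidth is at least 1. Hence tw(G) = 1 exactly.

1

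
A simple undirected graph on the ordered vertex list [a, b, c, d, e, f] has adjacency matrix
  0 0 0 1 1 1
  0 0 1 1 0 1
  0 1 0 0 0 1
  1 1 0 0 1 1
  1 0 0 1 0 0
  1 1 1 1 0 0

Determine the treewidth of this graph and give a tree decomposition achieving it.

Every bag has size at most 3, so the width is 3 − 1 = 2 and tw(G) ≤ 2. On the other hand G contains the 3-clique {a, d, e}. A clique must lie in a single bag of any decomposition, so no decomposition can have width below 2. The upper and lower bounds meet at 2, so that is the treewidth.

Treewidth 2.
One optimal decomposition is:
Bags: B1 = {b, d, f}  B2 = {a, d, f}  B3 = {a, d, e}  B4 = {b, c, f}
Tree: B1–B2, B2–B3, B1–B4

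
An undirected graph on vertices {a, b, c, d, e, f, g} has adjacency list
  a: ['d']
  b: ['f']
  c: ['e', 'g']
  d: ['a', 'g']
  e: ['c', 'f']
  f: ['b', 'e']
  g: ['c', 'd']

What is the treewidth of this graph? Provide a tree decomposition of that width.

Treewidth 1.
Bags: B1 = {b, f}  B2 = {e, f}  B3 = {c, e}  B4 = {c, g}  B5 = {d, g}  B6 = {a, d}
Tree: B1–B2, B2–B3, B3–B4, B4–B5, B5–B6

The largest bag has 2 vertices, giving width 1; this decomposition certifies tw(G) ≤ 1. G has an edge, so its treewidth is at least 1. Therefore the treewidth is 1.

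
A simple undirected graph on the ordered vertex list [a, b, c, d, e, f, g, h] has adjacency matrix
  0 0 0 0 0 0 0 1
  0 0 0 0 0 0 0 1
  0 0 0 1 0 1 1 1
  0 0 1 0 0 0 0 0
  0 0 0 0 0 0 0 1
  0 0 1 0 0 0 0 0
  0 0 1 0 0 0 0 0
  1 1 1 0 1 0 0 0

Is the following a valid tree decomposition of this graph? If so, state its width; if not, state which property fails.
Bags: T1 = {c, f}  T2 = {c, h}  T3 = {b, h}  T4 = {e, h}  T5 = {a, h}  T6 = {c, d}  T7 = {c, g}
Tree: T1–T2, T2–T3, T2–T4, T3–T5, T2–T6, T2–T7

Yes; width 1.

Checking the three conditions: (i) the bags cover all of {a, b, c, d, e, f, g, h}; (ii) for each edge, some bag contains both endpoints; (iii) the bags containing any fixed vertex form a subtree. All hold, so the decomposition is valid with width 2 − 1 = 1.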